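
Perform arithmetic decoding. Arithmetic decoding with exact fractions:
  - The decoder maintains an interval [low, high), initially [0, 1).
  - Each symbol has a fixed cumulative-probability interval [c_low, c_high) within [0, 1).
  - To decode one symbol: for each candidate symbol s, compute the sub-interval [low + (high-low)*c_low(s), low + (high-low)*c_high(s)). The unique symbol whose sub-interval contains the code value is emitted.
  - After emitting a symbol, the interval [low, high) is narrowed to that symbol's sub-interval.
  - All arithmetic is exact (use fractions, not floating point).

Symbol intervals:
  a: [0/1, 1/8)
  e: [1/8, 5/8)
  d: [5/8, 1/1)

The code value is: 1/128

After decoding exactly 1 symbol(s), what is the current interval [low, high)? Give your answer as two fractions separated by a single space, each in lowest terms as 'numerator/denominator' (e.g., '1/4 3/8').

Answer: 0/1 1/8

Derivation:
Step 1: interval [0/1, 1/1), width = 1/1 - 0/1 = 1/1
  'a': [0/1 + 1/1*0/1, 0/1 + 1/1*1/8) = [0/1, 1/8) <- contains code 1/128
  'e': [0/1 + 1/1*1/8, 0/1 + 1/1*5/8) = [1/8, 5/8)
  'd': [0/1 + 1/1*5/8, 0/1 + 1/1*1/1) = [5/8, 1/1)
  emit 'a', narrow to [0/1, 1/8)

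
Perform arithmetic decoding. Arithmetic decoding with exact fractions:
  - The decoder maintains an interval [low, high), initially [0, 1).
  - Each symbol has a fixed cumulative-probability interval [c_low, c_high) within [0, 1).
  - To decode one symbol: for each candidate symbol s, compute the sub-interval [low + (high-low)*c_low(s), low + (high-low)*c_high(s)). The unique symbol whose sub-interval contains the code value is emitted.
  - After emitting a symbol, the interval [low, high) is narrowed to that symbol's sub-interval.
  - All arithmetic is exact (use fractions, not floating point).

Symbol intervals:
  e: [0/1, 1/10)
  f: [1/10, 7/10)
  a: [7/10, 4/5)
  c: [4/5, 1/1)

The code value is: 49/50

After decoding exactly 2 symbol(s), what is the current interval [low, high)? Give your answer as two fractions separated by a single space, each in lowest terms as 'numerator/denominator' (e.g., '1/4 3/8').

Answer: 24/25 1/1

Derivation:
Step 1: interval [0/1, 1/1), width = 1/1 - 0/1 = 1/1
  'e': [0/1 + 1/1*0/1, 0/1 + 1/1*1/10) = [0/1, 1/10)
  'f': [0/1 + 1/1*1/10, 0/1 + 1/1*7/10) = [1/10, 7/10)
  'a': [0/1 + 1/1*7/10, 0/1 + 1/1*4/5) = [7/10, 4/5)
  'c': [0/1 + 1/1*4/5, 0/1 + 1/1*1/1) = [4/5, 1/1) <- contains code 49/50
  emit 'c', narrow to [4/5, 1/1)
Step 2: interval [4/5, 1/1), width = 1/1 - 4/5 = 1/5
  'e': [4/5 + 1/5*0/1, 4/5 + 1/5*1/10) = [4/5, 41/50)
  'f': [4/5 + 1/5*1/10, 4/5 + 1/5*7/10) = [41/50, 47/50)
  'a': [4/5 + 1/5*7/10, 4/5 + 1/5*4/5) = [47/50, 24/25)
  'c': [4/5 + 1/5*4/5, 4/5 + 1/5*1/1) = [24/25, 1/1) <- contains code 49/50
  emit 'c', narrow to [24/25, 1/1)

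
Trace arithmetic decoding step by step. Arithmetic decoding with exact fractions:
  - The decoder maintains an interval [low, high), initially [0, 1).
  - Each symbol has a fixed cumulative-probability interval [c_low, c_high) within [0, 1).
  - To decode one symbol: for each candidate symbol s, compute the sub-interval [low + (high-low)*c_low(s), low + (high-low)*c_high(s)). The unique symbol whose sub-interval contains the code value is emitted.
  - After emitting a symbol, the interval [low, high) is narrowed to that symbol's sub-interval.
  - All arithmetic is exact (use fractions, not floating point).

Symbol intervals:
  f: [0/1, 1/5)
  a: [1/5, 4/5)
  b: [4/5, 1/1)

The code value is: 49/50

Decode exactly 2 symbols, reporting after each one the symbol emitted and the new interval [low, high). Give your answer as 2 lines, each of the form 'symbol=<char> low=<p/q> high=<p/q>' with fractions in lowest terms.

Answer: symbol=b low=4/5 high=1/1
symbol=b low=24/25 high=1/1

Derivation:
Step 1: interval [0/1, 1/1), width = 1/1 - 0/1 = 1/1
  'f': [0/1 + 1/1*0/1, 0/1 + 1/1*1/5) = [0/1, 1/5)
  'a': [0/1 + 1/1*1/5, 0/1 + 1/1*4/5) = [1/5, 4/5)
  'b': [0/1 + 1/1*4/5, 0/1 + 1/1*1/1) = [4/5, 1/1) <- contains code 49/50
  emit 'b', narrow to [4/5, 1/1)
Step 2: interval [4/5, 1/1), width = 1/1 - 4/5 = 1/5
  'f': [4/5 + 1/5*0/1, 4/5 + 1/5*1/5) = [4/5, 21/25)
  'a': [4/5 + 1/5*1/5, 4/5 + 1/5*4/5) = [21/25, 24/25)
  'b': [4/5 + 1/5*4/5, 4/5 + 1/5*1/1) = [24/25, 1/1) <- contains code 49/50
  emit 'b', narrow to [24/25, 1/1)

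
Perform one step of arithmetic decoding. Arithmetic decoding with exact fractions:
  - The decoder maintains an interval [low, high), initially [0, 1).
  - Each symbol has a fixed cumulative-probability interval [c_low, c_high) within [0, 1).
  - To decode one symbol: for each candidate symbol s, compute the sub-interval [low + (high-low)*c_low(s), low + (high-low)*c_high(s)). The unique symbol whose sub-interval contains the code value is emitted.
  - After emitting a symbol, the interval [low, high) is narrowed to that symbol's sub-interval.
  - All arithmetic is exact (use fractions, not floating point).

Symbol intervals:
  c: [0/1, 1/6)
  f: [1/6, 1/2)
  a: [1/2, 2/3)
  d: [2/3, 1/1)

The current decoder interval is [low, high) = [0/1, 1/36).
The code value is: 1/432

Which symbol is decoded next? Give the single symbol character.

Interval width = high − low = 1/36 − 0/1 = 1/36
Scaled code = (code − low) / width = (1/432 − 0/1) / 1/36 = 1/12
  c: [0/1, 1/6) ← scaled code falls here ✓
  f: [1/6, 1/2) 
  a: [1/2, 2/3) 
  d: [2/3, 1/1) 

Answer: c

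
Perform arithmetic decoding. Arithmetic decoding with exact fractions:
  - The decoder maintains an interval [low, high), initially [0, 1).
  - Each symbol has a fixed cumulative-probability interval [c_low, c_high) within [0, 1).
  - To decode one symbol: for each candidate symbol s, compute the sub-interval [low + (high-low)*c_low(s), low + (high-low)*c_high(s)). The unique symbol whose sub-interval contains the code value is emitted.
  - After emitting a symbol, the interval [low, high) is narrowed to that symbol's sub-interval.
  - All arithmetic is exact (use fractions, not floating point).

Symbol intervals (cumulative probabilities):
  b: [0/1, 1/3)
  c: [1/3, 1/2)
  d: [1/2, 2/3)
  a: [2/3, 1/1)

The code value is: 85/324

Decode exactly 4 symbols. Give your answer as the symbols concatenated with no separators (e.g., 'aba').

Step 1: interval [0/1, 1/1), width = 1/1 - 0/1 = 1/1
  'b': [0/1 + 1/1*0/1, 0/1 + 1/1*1/3) = [0/1, 1/3) <- contains code 85/324
  'c': [0/1 + 1/1*1/3, 0/1 + 1/1*1/2) = [1/3, 1/2)
  'd': [0/1 + 1/1*1/2, 0/1 + 1/1*2/3) = [1/2, 2/3)
  'a': [0/1 + 1/1*2/3, 0/1 + 1/1*1/1) = [2/3, 1/1)
  emit 'b', narrow to [0/1, 1/3)
Step 2: interval [0/1, 1/3), width = 1/3 - 0/1 = 1/3
  'b': [0/1 + 1/3*0/1, 0/1 + 1/3*1/3) = [0/1, 1/9)
  'c': [0/1 + 1/3*1/3, 0/1 + 1/3*1/2) = [1/9, 1/6)
  'd': [0/1 + 1/3*1/2, 0/1 + 1/3*2/3) = [1/6, 2/9)
  'a': [0/1 + 1/3*2/3, 0/1 + 1/3*1/1) = [2/9, 1/3) <- contains code 85/324
  emit 'a', narrow to [2/9, 1/3)
Step 3: interval [2/9, 1/3), width = 1/3 - 2/9 = 1/9
  'b': [2/9 + 1/9*0/1, 2/9 + 1/9*1/3) = [2/9, 7/27)
  'c': [2/9 + 1/9*1/3, 2/9 + 1/9*1/2) = [7/27, 5/18) <- contains code 85/324
  'd': [2/9 + 1/9*1/2, 2/9 + 1/9*2/3) = [5/18, 8/27)
  'a': [2/9 + 1/9*2/3, 2/9 + 1/9*1/1) = [8/27, 1/3)
  emit 'c', narrow to [7/27, 5/18)
Step 4: interval [7/27, 5/18), width = 5/18 - 7/27 = 1/54
  'b': [7/27 + 1/54*0/1, 7/27 + 1/54*1/3) = [7/27, 43/162) <- contains code 85/324
  'c': [7/27 + 1/54*1/3, 7/27 + 1/54*1/2) = [43/162, 29/108)
  'd': [7/27 + 1/54*1/2, 7/27 + 1/54*2/3) = [29/108, 22/81)
  'a': [7/27 + 1/54*2/3, 7/27 + 1/54*1/1) = [22/81, 5/18)
  emit 'b', narrow to [7/27, 43/162)

Answer: bacb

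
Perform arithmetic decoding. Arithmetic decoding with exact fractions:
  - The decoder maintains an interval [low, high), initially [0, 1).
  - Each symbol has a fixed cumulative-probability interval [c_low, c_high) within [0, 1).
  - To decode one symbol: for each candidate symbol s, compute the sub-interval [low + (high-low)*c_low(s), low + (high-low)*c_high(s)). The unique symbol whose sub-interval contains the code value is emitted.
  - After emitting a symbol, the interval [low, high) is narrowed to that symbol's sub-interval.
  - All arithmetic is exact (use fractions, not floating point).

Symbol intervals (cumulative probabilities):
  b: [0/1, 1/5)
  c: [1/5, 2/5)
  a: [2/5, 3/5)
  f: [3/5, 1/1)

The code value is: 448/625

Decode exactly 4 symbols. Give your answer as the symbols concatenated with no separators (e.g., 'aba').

Step 1: interval [0/1, 1/1), width = 1/1 - 0/1 = 1/1
  'b': [0/1 + 1/1*0/1, 0/1 + 1/1*1/5) = [0/1, 1/5)
  'c': [0/1 + 1/1*1/5, 0/1 + 1/1*2/5) = [1/5, 2/5)
  'a': [0/1 + 1/1*2/5, 0/1 + 1/1*3/5) = [2/5, 3/5)
  'f': [0/1 + 1/1*3/5, 0/1 + 1/1*1/1) = [3/5, 1/1) <- contains code 448/625
  emit 'f', narrow to [3/5, 1/1)
Step 2: interval [3/5, 1/1), width = 1/1 - 3/5 = 2/5
  'b': [3/5 + 2/5*0/1, 3/5 + 2/5*1/5) = [3/5, 17/25)
  'c': [3/5 + 2/5*1/5, 3/5 + 2/5*2/5) = [17/25, 19/25) <- contains code 448/625
  'a': [3/5 + 2/5*2/5, 3/5 + 2/5*3/5) = [19/25, 21/25)
  'f': [3/5 + 2/5*3/5, 3/5 + 2/5*1/1) = [21/25, 1/1)
  emit 'c', narrow to [17/25, 19/25)
Step 3: interval [17/25, 19/25), width = 19/25 - 17/25 = 2/25
  'b': [17/25 + 2/25*0/1, 17/25 + 2/25*1/5) = [17/25, 87/125)
  'c': [17/25 + 2/25*1/5, 17/25 + 2/25*2/5) = [87/125, 89/125)
  'a': [17/25 + 2/25*2/5, 17/25 + 2/25*3/5) = [89/125, 91/125) <- contains code 448/625
  'f': [17/25 + 2/25*3/5, 17/25 + 2/25*1/1) = [91/125, 19/25)
  emit 'a', narrow to [89/125, 91/125)
Step 4: interval [89/125, 91/125), width = 91/125 - 89/125 = 2/125
  'b': [89/125 + 2/125*0/1, 89/125 + 2/125*1/5) = [89/125, 447/625)
  'c': [89/125 + 2/125*1/5, 89/125 + 2/125*2/5) = [447/625, 449/625) <- contains code 448/625
  'a': [89/125 + 2/125*2/5, 89/125 + 2/125*3/5) = [449/625, 451/625)
  'f': [89/125 + 2/125*3/5, 89/125 + 2/125*1/1) = [451/625, 91/125)
  emit 'c', narrow to [447/625, 449/625)

Answer: fcac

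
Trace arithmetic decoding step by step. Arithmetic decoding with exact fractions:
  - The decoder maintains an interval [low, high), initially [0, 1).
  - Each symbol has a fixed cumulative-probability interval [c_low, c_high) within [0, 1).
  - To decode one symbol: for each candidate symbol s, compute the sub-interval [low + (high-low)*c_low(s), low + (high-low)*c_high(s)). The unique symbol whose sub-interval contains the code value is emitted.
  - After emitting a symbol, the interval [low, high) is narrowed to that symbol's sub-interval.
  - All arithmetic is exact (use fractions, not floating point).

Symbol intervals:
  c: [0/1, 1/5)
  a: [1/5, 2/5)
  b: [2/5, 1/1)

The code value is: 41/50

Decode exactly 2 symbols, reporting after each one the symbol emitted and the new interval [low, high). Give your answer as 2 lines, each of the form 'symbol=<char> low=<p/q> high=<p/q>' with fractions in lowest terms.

Step 1: interval [0/1, 1/1), width = 1/1 - 0/1 = 1/1
  'c': [0/1 + 1/1*0/1, 0/1 + 1/1*1/5) = [0/1, 1/5)
  'a': [0/1 + 1/1*1/5, 0/1 + 1/1*2/5) = [1/5, 2/5)
  'b': [0/1 + 1/1*2/5, 0/1 + 1/1*1/1) = [2/5, 1/1) <- contains code 41/50
  emit 'b', narrow to [2/5, 1/1)
Step 2: interval [2/5, 1/1), width = 1/1 - 2/5 = 3/5
  'c': [2/5 + 3/5*0/1, 2/5 + 3/5*1/5) = [2/5, 13/25)
  'a': [2/5 + 3/5*1/5, 2/5 + 3/5*2/5) = [13/25, 16/25)
  'b': [2/5 + 3/5*2/5, 2/5 + 3/5*1/1) = [16/25, 1/1) <- contains code 41/50
  emit 'b', narrow to [16/25, 1/1)

Answer: symbol=b low=2/5 high=1/1
symbol=b low=16/25 high=1/1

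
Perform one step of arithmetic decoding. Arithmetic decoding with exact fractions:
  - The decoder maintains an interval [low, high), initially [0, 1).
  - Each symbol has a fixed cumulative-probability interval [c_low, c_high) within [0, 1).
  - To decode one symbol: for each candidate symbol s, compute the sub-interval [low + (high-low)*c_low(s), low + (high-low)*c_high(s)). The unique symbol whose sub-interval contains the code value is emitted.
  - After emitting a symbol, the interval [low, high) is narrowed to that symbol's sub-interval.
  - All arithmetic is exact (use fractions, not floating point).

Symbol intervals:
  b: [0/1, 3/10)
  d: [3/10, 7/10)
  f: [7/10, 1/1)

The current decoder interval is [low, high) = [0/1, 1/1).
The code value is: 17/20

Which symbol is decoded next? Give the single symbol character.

Answer: f

Derivation:
Interval width = high − low = 1/1 − 0/1 = 1/1
Scaled code = (code − low) / width = (17/20 − 0/1) / 1/1 = 17/20
  b: [0/1, 3/10) 
  d: [3/10, 7/10) 
  f: [7/10, 1/1) ← scaled code falls here ✓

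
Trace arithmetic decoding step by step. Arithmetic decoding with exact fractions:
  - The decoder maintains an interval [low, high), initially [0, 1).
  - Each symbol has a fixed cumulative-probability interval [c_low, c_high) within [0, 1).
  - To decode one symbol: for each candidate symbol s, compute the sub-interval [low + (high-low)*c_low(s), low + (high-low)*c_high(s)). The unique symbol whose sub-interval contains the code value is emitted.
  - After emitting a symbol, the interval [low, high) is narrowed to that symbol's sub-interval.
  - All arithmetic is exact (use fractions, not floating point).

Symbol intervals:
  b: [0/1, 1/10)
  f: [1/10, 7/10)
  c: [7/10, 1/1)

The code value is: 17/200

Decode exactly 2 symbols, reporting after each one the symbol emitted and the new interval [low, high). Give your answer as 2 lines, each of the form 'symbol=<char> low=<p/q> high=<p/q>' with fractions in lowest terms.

Answer: symbol=b low=0/1 high=1/10
symbol=c low=7/100 high=1/10

Derivation:
Step 1: interval [0/1, 1/1), width = 1/1 - 0/1 = 1/1
  'b': [0/1 + 1/1*0/1, 0/1 + 1/1*1/10) = [0/1, 1/10) <- contains code 17/200
  'f': [0/1 + 1/1*1/10, 0/1 + 1/1*7/10) = [1/10, 7/10)
  'c': [0/1 + 1/1*7/10, 0/1 + 1/1*1/1) = [7/10, 1/1)
  emit 'b', narrow to [0/1, 1/10)
Step 2: interval [0/1, 1/10), width = 1/10 - 0/1 = 1/10
  'b': [0/1 + 1/10*0/1, 0/1 + 1/10*1/10) = [0/1, 1/100)
  'f': [0/1 + 1/10*1/10, 0/1 + 1/10*7/10) = [1/100, 7/100)
  'c': [0/1 + 1/10*7/10, 0/1 + 1/10*1/1) = [7/100, 1/10) <- contains code 17/200
  emit 'c', narrow to [7/100, 1/10)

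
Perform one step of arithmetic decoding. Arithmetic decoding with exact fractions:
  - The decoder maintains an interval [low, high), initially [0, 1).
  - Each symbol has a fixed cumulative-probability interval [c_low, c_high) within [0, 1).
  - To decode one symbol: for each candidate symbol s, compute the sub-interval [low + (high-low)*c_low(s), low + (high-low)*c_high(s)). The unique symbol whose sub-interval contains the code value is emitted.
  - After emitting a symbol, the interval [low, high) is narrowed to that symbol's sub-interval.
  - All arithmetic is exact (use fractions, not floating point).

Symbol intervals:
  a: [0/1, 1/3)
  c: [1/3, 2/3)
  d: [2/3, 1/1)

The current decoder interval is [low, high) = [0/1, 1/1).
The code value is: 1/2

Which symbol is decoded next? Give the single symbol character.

Answer: c

Derivation:
Interval width = high − low = 1/1 − 0/1 = 1/1
Scaled code = (code − low) / width = (1/2 − 0/1) / 1/1 = 1/2
  a: [0/1, 1/3) 
  c: [1/3, 2/3) ← scaled code falls here ✓
  d: [2/3, 1/1) 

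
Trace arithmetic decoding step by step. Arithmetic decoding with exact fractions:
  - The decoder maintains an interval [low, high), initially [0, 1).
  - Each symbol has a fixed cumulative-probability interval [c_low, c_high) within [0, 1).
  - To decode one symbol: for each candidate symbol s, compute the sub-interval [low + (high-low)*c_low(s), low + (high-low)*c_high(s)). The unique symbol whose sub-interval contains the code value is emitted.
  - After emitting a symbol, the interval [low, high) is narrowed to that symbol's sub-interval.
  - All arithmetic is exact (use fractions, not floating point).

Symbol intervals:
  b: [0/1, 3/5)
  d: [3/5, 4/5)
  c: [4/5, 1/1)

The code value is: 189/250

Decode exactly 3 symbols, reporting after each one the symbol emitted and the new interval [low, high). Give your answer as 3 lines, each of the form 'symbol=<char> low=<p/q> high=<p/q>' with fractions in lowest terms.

Answer: symbol=d low=3/5 high=4/5
symbol=d low=18/25 high=19/25
symbol=c low=94/125 high=19/25

Derivation:
Step 1: interval [0/1, 1/1), width = 1/1 - 0/1 = 1/1
  'b': [0/1 + 1/1*0/1, 0/1 + 1/1*3/5) = [0/1, 3/5)
  'd': [0/1 + 1/1*3/5, 0/1 + 1/1*4/5) = [3/5, 4/5) <- contains code 189/250
  'c': [0/1 + 1/1*4/5, 0/1 + 1/1*1/1) = [4/5, 1/1)
  emit 'd', narrow to [3/5, 4/5)
Step 2: interval [3/5, 4/5), width = 4/5 - 3/5 = 1/5
  'b': [3/5 + 1/5*0/1, 3/5 + 1/5*3/5) = [3/5, 18/25)
  'd': [3/5 + 1/5*3/5, 3/5 + 1/5*4/5) = [18/25, 19/25) <- contains code 189/250
  'c': [3/5 + 1/5*4/5, 3/5 + 1/5*1/1) = [19/25, 4/5)
  emit 'd', narrow to [18/25, 19/25)
Step 3: interval [18/25, 19/25), width = 19/25 - 18/25 = 1/25
  'b': [18/25 + 1/25*0/1, 18/25 + 1/25*3/5) = [18/25, 93/125)
  'd': [18/25 + 1/25*3/5, 18/25 + 1/25*4/5) = [93/125, 94/125)
  'c': [18/25 + 1/25*4/5, 18/25 + 1/25*1/1) = [94/125, 19/25) <- contains code 189/250
  emit 'c', narrow to [94/125, 19/25)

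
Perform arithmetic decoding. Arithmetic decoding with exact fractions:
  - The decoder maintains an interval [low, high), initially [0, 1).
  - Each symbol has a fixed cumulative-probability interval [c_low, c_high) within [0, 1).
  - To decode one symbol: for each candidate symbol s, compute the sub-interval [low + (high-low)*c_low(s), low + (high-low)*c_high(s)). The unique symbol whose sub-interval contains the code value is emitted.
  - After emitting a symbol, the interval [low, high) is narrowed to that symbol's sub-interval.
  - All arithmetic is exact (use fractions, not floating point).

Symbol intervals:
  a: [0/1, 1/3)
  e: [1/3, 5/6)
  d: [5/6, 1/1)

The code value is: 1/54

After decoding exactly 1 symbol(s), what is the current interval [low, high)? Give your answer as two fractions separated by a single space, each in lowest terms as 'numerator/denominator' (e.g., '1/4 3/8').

Step 1: interval [0/1, 1/1), width = 1/1 - 0/1 = 1/1
  'a': [0/1 + 1/1*0/1, 0/1 + 1/1*1/3) = [0/1, 1/3) <- contains code 1/54
  'e': [0/1 + 1/1*1/3, 0/1 + 1/1*5/6) = [1/3, 5/6)
  'd': [0/1 + 1/1*5/6, 0/1 + 1/1*1/1) = [5/6, 1/1)
  emit 'a', narrow to [0/1, 1/3)

Answer: 0/1 1/3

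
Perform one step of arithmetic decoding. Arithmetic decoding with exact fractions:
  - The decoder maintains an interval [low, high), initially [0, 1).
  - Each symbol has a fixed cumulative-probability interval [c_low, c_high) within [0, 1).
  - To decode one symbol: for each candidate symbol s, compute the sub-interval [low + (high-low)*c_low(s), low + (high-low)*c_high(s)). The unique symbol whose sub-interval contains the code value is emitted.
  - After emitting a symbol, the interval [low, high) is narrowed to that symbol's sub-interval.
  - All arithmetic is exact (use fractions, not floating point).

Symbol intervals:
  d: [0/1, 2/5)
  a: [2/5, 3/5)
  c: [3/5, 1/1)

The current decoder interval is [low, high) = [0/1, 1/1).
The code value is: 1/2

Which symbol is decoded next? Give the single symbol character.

Interval width = high − low = 1/1 − 0/1 = 1/1
Scaled code = (code − low) / width = (1/2 − 0/1) / 1/1 = 1/2
  d: [0/1, 2/5) 
  a: [2/5, 3/5) ← scaled code falls here ✓
  c: [3/5, 1/1) 

Answer: a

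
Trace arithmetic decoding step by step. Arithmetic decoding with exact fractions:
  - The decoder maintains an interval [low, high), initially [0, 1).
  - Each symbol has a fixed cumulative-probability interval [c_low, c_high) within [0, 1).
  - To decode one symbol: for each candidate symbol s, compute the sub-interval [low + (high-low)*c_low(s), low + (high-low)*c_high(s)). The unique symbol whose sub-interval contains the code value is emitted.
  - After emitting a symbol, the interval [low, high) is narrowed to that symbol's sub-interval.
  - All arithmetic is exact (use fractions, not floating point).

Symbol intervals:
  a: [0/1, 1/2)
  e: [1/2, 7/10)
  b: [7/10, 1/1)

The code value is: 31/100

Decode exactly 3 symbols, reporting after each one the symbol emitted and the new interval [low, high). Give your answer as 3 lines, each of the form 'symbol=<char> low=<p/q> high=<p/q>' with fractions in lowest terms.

Step 1: interval [0/1, 1/1), width = 1/1 - 0/1 = 1/1
  'a': [0/1 + 1/1*0/1, 0/1 + 1/1*1/2) = [0/1, 1/2) <- contains code 31/100
  'e': [0/1 + 1/1*1/2, 0/1 + 1/1*7/10) = [1/2, 7/10)
  'b': [0/1 + 1/1*7/10, 0/1 + 1/1*1/1) = [7/10, 1/1)
  emit 'a', narrow to [0/1, 1/2)
Step 2: interval [0/1, 1/2), width = 1/2 - 0/1 = 1/2
  'a': [0/1 + 1/2*0/1, 0/1 + 1/2*1/2) = [0/1, 1/4)
  'e': [0/1 + 1/2*1/2, 0/1 + 1/2*7/10) = [1/4, 7/20) <- contains code 31/100
  'b': [0/1 + 1/2*7/10, 0/1 + 1/2*1/1) = [7/20, 1/2)
  emit 'e', narrow to [1/4, 7/20)
Step 3: interval [1/4, 7/20), width = 7/20 - 1/4 = 1/10
  'a': [1/4 + 1/10*0/1, 1/4 + 1/10*1/2) = [1/4, 3/10)
  'e': [1/4 + 1/10*1/2, 1/4 + 1/10*7/10) = [3/10, 8/25) <- contains code 31/100
  'b': [1/4 + 1/10*7/10, 1/4 + 1/10*1/1) = [8/25, 7/20)
  emit 'e', narrow to [3/10, 8/25)

Answer: symbol=a low=0/1 high=1/2
symbol=e low=1/4 high=7/20
symbol=e low=3/10 high=8/25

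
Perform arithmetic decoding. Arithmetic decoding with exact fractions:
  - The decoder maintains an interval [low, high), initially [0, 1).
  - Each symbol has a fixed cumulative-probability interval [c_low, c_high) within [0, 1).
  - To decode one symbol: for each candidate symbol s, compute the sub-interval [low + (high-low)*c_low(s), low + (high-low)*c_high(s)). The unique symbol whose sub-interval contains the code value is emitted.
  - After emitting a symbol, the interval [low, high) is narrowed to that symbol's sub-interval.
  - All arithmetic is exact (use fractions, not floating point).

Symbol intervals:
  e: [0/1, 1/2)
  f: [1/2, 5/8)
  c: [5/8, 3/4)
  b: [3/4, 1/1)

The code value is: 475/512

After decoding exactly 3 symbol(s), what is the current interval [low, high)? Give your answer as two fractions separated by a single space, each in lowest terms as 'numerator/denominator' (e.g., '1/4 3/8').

Answer: 237/256 119/128

Derivation:
Step 1: interval [0/1, 1/1), width = 1/1 - 0/1 = 1/1
  'e': [0/1 + 1/1*0/1, 0/1 + 1/1*1/2) = [0/1, 1/2)
  'f': [0/1 + 1/1*1/2, 0/1 + 1/1*5/8) = [1/2, 5/8)
  'c': [0/1 + 1/1*5/8, 0/1 + 1/1*3/4) = [5/8, 3/4)
  'b': [0/1 + 1/1*3/4, 0/1 + 1/1*1/1) = [3/4, 1/1) <- contains code 475/512
  emit 'b', narrow to [3/4, 1/1)
Step 2: interval [3/4, 1/1), width = 1/1 - 3/4 = 1/4
  'e': [3/4 + 1/4*0/1, 3/4 + 1/4*1/2) = [3/4, 7/8)
  'f': [3/4 + 1/4*1/2, 3/4 + 1/4*5/8) = [7/8, 29/32)
  'c': [3/4 + 1/4*5/8, 3/4 + 1/4*3/4) = [29/32, 15/16) <- contains code 475/512
  'b': [3/4 + 1/4*3/4, 3/4 + 1/4*1/1) = [15/16, 1/1)
  emit 'c', narrow to [29/32, 15/16)
Step 3: interval [29/32, 15/16), width = 15/16 - 29/32 = 1/32
  'e': [29/32 + 1/32*0/1, 29/32 + 1/32*1/2) = [29/32, 59/64)
  'f': [29/32 + 1/32*1/2, 29/32 + 1/32*5/8) = [59/64, 237/256)
  'c': [29/32 + 1/32*5/8, 29/32 + 1/32*3/4) = [237/256, 119/128) <- contains code 475/512
  'b': [29/32 + 1/32*3/4, 29/32 + 1/32*1/1) = [119/128, 15/16)
  emit 'c', narrow to [237/256, 119/128)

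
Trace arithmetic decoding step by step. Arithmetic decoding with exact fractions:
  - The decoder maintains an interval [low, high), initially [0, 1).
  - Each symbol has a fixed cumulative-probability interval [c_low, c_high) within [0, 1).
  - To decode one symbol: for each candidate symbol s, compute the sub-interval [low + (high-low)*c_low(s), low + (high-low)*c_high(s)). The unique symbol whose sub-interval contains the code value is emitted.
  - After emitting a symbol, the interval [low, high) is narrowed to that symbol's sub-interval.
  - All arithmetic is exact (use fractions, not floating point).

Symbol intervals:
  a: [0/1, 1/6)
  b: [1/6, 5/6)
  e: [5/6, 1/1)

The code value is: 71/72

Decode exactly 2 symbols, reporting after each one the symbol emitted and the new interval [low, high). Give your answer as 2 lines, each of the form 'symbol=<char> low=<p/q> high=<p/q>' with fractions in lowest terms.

Step 1: interval [0/1, 1/1), width = 1/1 - 0/1 = 1/1
  'a': [0/1 + 1/1*0/1, 0/1 + 1/1*1/6) = [0/1, 1/6)
  'b': [0/1 + 1/1*1/6, 0/1 + 1/1*5/6) = [1/6, 5/6)
  'e': [0/1 + 1/1*5/6, 0/1 + 1/1*1/1) = [5/6, 1/1) <- contains code 71/72
  emit 'e', narrow to [5/6, 1/1)
Step 2: interval [5/6, 1/1), width = 1/1 - 5/6 = 1/6
  'a': [5/6 + 1/6*0/1, 5/6 + 1/6*1/6) = [5/6, 31/36)
  'b': [5/6 + 1/6*1/6, 5/6 + 1/6*5/6) = [31/36, 35/36)
  'e': [5/6 + 1/6*5/6, 5/6 + 1/6*1/1) = [35/36, 1/1) <- contains code 71/72
  emit 'e', narrow to [35/36, 1/1)

Answer: symbol=e low=5/6 high=1/1
symbol=e low=35/36 high=1/1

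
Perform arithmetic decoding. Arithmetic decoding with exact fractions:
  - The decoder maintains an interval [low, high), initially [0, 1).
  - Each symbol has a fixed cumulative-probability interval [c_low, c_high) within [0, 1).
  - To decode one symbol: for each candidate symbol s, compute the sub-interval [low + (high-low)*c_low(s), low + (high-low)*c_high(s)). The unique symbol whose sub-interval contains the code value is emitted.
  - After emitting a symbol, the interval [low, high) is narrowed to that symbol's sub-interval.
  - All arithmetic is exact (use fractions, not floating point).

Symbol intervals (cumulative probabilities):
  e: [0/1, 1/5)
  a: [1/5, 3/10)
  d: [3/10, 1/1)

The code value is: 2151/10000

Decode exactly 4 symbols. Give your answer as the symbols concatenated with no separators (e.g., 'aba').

Answer: aedd

Derivation:
Step 1: interval [0/1, 1/1), width = 1/1 - 0/1 = 1/1
  'e': [0/1 + 1/1*0/1, 0/1 + 1/1*1/5) = [0/1, 1/5)
  'a': [0/1 + 1/1*1/5, 0/1 + 1/1*3/10) = [1/5, 3/10) <- contains code 2151/10000
  'd': [0/1 + 1/1*3/10, 0/1 + 1/1*1/1) = [3/10, 1/1)
  emit 'a', narrow to [1/5, 3/10)
Step 2: interval [1/5, 3/10), width = 3/10 - 1/5 = 1/10
  'e': [1/5 + 1/10*0/1, 1/5 + 1/10*1/5) = [1/5, 11/50) <- contains code 2151/10000
  'a': [1/5 + 1/10*1/5, 1/5 + 1/10*3/10) = [11/50, 23/100)
  'd': [1/5 + 1/10*3/10, 1/5 + 1/10*1/1) = [23/100, 3/10)
  emit 'e', narrow to [1/5, 11/50)
Step 3: interval [1/5, 11/50), width = 11/50 - 1/5 = 1/50
  'e': [1/5 + 1/50*0/1, 1/5 + 1/50*1/5) = [1/5, 51/250)
  'a': [1/5 + 1/50*1/5, 1/5 + 1/50*3/10) = [51/250, 103/500)
  'd': [1/5 + 1/50*3/10, 1/5 + 1/50*1/1) = [103/500, 11/50) <- contains code 2151/10000
  emit 'd', narrow to [103/500, 11/50)
Step 4: interval [103/500, 11/50), width = 11/50 - 103/500 = 7/500
  'e': [103/500 + 7/500*0/1, 103/500 + 7/500*1/5) = [103/500, 261/1250)
  'a': [103/500 + 7/500*1/5, 103/500 + 7/500*3/10) = [261/1250, 1051/5000)
  'd': [103/500 + 7/500*3/10, 103/500 + 7/500*1/1) = [1051/5000, 11/50) <- contains code 2151/10000
  emit 'd', narrow to [1051/5000, 11/50)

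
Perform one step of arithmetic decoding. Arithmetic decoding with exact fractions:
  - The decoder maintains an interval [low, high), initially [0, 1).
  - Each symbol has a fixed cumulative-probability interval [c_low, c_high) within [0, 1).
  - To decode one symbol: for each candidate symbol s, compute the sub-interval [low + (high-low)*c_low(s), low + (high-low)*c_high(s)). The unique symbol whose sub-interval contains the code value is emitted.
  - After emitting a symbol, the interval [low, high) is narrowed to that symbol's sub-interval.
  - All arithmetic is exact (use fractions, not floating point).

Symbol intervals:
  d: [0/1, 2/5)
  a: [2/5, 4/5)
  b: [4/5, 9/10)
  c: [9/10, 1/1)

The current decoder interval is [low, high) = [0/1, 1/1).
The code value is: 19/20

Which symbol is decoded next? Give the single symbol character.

Interval width = high − low = 1/1 − 0/1 = 1/1
Scaled code = (code − low) / width = (19/20 − 0/1) / 1/1 = 19/20
  d: [0/1, 2/5) 
  a: [2/5, 4/5) 
  b: [4/5, 9/10) 
  c: [9/10, 1/1) ← scaled code falls here ✓

Answer: c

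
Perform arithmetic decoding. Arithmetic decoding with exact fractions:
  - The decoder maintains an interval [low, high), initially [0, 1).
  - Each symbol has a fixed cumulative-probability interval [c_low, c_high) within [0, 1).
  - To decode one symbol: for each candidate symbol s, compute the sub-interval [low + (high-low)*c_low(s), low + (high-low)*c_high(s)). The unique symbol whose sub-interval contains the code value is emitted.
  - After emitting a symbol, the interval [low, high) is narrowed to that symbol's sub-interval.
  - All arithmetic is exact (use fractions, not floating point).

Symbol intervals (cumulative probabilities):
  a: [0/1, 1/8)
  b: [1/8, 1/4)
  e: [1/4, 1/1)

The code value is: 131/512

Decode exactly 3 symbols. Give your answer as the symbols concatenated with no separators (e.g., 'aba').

Step 1: interval [0/1, 1/1), width = 1/1 - 0/1 = 1/1
  'a': [0/1 + 1/1*0/1, 0/1 + 1/1*1/8) = [0/1, 1/8)
  'b': [0/1 + 1/1*1/8, 0/1 + 1/1*1/4) = [1/8, 1/4)
  'e': [0/1 + 1/1*1/4, 0/1 + 1/1*1/1) = [1/4, 1/1) <- contains code 131/512
  emit 'e', narrow to [1/4, 1/1)
Step 2: interval [1/4, 1/1), width = 1/1 - 1/4 = 3/4
  'a': [1/4 + 3/4*0/1, 1/4 + 3/4*1/8) = [1/4, 11/32) <- contains code 131/512
  'b': [1/4 + 3/4*1/8, 1/4 + 3/4*1/4) = [11/32, 7/16)
  'e': [1/4 + 3/4*1/4, 1/4 + 3/4*1/1) = [7/16, 1/1)
  emit 'a', narrow to [1/4, 11/32)
Step 3: interval [1/4, 11/32), width = 11/32 - 1/4 = 3/32
  'a': [1/4 + 3/32*0/1, 1/4 + 3/32*1/8) = [1/4, 67/256) <- contains code 131/512
  'b': [1/4 + 3/32*1/8, 1/4 + 3/32*1/4) = [67/256, 35/128)
  'e': [1/4 + 3/32*1/4, 1/4 + 3/32*1/1) = [35/128, 11/32)
  emit 'a', narrow to [1/4, 67/256)

Answer: eaa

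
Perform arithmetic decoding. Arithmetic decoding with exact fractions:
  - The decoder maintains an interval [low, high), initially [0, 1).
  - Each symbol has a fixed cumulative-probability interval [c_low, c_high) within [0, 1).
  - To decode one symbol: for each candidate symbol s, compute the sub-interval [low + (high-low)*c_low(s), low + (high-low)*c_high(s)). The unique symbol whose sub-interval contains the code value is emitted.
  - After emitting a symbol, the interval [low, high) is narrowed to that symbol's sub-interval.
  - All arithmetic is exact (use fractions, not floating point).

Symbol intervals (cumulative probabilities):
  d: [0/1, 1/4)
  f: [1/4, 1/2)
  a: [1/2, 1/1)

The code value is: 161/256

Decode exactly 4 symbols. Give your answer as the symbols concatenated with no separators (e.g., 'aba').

Answer: afdd

Derivation:
Step 1: interval [0/1, 1/1), width = 1/1 - 0/1 = 1/1
  'd': [0/1 + 1/1*0/1, 0/1 + 1/1*1/4) = [0/1, 1/4)
  'f': [0/1 + 1/1*1/4, 0/1 + 1/1*1/2) = [1/4, 1/2)
  'a': [0/1 + 1/1*1/2, 0/1 + 1/1*1/1) = [1/2, 1/1) <- contains code 161/256
  emit 'a', narrow to [1/2, 1/1)
Step 2: interval [1/2, 1/1), width = 1/1 - 1/2 = 1/2
  'd': [1/2 + 1/2*0/1, 1/2 + 1/2*1/4) = [1/2, 5/8)
  'f': [1/2 + 1/2*1/4, 1/2 + 1/2*1/2) = [5/8, 3/4) <- contains code 161/256
  'a': [1/2 + 1/2*1/2, 1/2 + 1/2*1/1) = [3/4, 1/1)
  emit 'f', narrow to [5/8, 3/4)
Step 3: interval [5/8, 3/4), width = 3/4 - 5/8 = 1/8
  'd': [5/8 + 1/8*0/1, 5/8 + 1/8*1/4) = [5/8, 21/32) <- contains code 161/256
  'f': [5/8 + 1/8*1/4, 5/8 + 1/8*1/2) = [21/32, 11/16)
  'a': [5/8 + 1/8*1/2, 5/8 + 1/8*1/1) = [11/16, 3/4)
  emit 'd', narrow to [5/8, 21/32)
Step 4: interval [5/8, 21/32), width = 21/32 - 5/8 = 1/32
  'd': [5/8 + 1/32*0/1, 5/8 + 1/32*1/4) = [5/8, 81/128) <- contains code 161/256
  'f': [5/8 + 1/32*1/4, 5/8 + 1/32*1/2) = [81/128, 41/64)
  'a': [5/8 + 1/32*1/2, 5/8 + 1/32*1/1) = [41/64, 21/32)
  emit 'd', narrow to [5/8, 81/128)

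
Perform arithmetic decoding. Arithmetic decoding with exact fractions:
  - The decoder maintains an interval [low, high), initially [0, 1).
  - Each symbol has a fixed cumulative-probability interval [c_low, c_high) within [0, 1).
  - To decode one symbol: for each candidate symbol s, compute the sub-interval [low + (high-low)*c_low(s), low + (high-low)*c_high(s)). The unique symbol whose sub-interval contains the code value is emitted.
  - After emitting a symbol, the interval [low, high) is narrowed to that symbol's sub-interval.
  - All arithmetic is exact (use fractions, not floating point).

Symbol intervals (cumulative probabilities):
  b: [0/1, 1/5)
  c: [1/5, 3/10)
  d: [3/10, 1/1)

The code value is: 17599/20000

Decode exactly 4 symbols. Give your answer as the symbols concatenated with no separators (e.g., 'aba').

Answer: dddd

Derivation:
Step 1: interval [0/1, 1/1), width = 1/1 - 0/1 = 1/1
  'b': [0/1 + 1/1*0/1, 0/1 + 1/1*1/5) = [0/1, 1/5)
  'c': [0/1 + 1/1*1/5, 0/1 + 1/1*3/10) = [1/5, 3/10)
  'd': [0/1 + 1/1*3/10, 0/1 + 1/1*1/1) = [3/10, 1/1) <- contains code 17599/20000
  emit 'd', narrow to [3/10, 1/1)
Step 2: interval [3/10, 1/1), width = 1/1 - 3/10 = 7/10
  'b': [3/10 + 7/10*0/1, 3/10 + 7/10*1/5) = [3/10, 11/25)
  'c': [3/10 + 7/10*1/5, 3/10 + 7/10*3/10) = [11/25, 51/100)
  'd': [3/10 + 7/10*3/10, 3/10 + 7/10*1/1) = [51/100, 1/1) <- contains code 17599/20000
  emit 'd', narrow to [51/100, 1/1)
Step 3: interval [51/100, 1/1), width = 1/1 - 51/100 = 49/100
  'b': [51/100 + 49/100*0/1, 51/100 + 49/100*1/5) = [51/100, 76/125)
  'c': [51/100 + 49/100*1/5, 51/100 + 49/100*3/10) = [76/125, 657/1000)
  'd': [51/100 + 49/100*3/10, 51/100 + 49/100*1/1) = [657/1000, 1/1) <- contains code 17599/20000
  emit 'd', narrow to [657/1000, 1/1)
Step 4: interval [657/1000, 1/1), width = 1/1 - 657/1000 = 343/1000
  'b': [657/1000 + 343/1000*0/1, 657/1000 + 343/1000*1/5) = [657/1000, 907/1250)
  'c': [657/1000 + 343/1000*1/5, 657/1000 + 343/1000*3/10) = [907/1250, 7599/10000)
  'd': [657/1000 + 343/1000*3/10, 657/1000 + 343/1000*1/1) = [7599/10000, 1/1) <- contains code 17599/20000
  emit 'd', narrow to [7599/10000, 1/1)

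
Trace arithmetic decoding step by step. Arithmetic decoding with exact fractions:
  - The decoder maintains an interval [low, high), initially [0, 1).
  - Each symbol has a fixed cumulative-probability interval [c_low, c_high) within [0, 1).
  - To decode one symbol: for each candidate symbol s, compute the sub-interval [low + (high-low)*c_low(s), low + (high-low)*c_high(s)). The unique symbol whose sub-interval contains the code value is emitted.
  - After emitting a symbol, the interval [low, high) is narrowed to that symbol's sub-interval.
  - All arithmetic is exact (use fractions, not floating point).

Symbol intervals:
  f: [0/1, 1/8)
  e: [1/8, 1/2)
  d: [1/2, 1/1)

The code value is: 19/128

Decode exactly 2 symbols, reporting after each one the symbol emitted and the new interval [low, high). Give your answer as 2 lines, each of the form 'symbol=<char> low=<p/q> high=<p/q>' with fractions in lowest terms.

Step 1: interval [0/1, 1/1), width = 1/1 - 0/1 = 1/1
  'f': [0/1 + 1/1*0/1, 0/1 + 1/1*1/8) = [0/1, 1/8)
  'e': [0/1 + 1/1*1/8, 0/1 + 1/1*1/2) = [1/8, 1/2) <- contains code 19/128
  'd': [0/1 + 1/1*1/2, 0/1 + 1/1*1/1) = [1/2, 1/1)
  emit 'e', narrow to [1/8, 1/2)
Step 2: interval [1/8, 1/2), width = 1/2 - 1/8 = 3/8
  'f': [1/8 + 3/8*0/1, 1/8 + 3/8*1/8) = [1/8, 11/64) <- contains code 19/128
  'e': [1/8 + 3/8*1/8, 1/8 + 3/8*1/2) = [11/64, 5/16)
  'd': [1/8 + 3/8*1/2, 1/8 + 3/8*1/1) = [5/16, 1/2)
  emit 'f', narrow to [1/8, 11/64)

Answer: symbol=e low=1/8 high=1/2
symbol=f low=1/8 high=11/64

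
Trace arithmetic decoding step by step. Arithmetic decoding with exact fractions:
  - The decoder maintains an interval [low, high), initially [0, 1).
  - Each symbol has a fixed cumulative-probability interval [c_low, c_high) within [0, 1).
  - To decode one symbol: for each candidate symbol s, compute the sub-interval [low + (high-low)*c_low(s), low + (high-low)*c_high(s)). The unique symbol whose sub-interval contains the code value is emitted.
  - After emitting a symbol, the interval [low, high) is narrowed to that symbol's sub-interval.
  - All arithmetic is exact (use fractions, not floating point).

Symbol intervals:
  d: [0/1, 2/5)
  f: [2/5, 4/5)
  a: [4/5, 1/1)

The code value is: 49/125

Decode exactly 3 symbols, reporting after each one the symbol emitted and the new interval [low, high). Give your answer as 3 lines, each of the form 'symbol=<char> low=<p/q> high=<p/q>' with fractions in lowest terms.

Answer: symbol=d low=0/1 high=2/5
symbol=a low=8/25 high=2/5
symbol=a low=48/125 high=2/5

Derivation:
Step 1: interval [0/1, 1/1), width = 1/1 - 0/1 = 1/1
  'd': [0/1 + 1/1*0/1, 0/1 + 1/1*2/5) = [0/1, 2/5) <- contains code 49/125
  'f': [0/1 + 1/1*2/5, 0/1 + 1/1*4/5) = [2/5, 4/5)
  'a': [0/1 + 1/1*4/5, 0/1 + 1/1*1/1) = [4/5, 1/1)
  emit 'd', narrow to [0/1, 2/5)
Step 2: interval [0/1, 2/5), width = 2/5 - 0/1 = 2/5
  'd': [0/1 + 2/5*0/1, 0/1 + 2/5*2/5) = [0/1, 4/25)
  'f': [0/1 + 2/5*2/5, 0/1 + 2/5*4/5) = [4/25, 8/25)
  'a': [0/1 + 2/5*4/5, 0/1 + 2/5*1/1) = [8/25, 2/5) <- contains code 49/125
  emit 'a', narrow to [8/25, 2/5)
Step 3: interval [8/25, 2/5), width = 2/5 - 8/25 = 2/25
  'd': [8/25 + 2/25*0/1, 8/25 + 2/25*2/5) = [8/25, 44/125)
  'f': [8/25 + 2/25*2/5, 8/25 + 2/25*4/5) = [44/125, 48/125)
  'a': [8/25 + 2/25*4/5, 8/25 + 2/25*1/1) = [48/125, 2/5) <- contains code 49/125
  emit 'a', narrow to [48/125, 2/5)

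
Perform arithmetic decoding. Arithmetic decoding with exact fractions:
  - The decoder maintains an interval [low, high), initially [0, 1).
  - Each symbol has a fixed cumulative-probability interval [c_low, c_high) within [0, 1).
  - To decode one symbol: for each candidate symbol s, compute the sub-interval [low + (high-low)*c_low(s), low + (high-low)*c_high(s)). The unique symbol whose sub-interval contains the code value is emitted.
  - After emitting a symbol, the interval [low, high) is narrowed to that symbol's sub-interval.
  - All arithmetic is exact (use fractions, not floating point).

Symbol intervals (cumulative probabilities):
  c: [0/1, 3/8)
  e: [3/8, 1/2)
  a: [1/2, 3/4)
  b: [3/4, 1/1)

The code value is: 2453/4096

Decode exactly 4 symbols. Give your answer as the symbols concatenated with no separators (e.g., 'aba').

Answer: aece

Derivation:
Step 1: interval [0/1, 1/1), width = 1/1 - 0/1 = 1/1
  'c': [0/1 + 1/1*0/1, 0/1 + 1/1*3/8) = [0/1, 3/8)
  'e': [0/1 + 1/1*3/8, 0/1 + 1/1*1/2) = [3/8, 1/2)
  'a': [0/1 + 1/1*1/2, 0/1 + 1/1*3/4) = [1/2, 3/4) <- contains code 2453/4096
  'b': [0/1 + 1/1*3/4, 0/1 + 1/1*1/1) = [3/4, 1/1)
  emit 'a', narrow to [1/2, 3/4)
Step 2: interval [1/2, 3/4), width = 3/4 - 1/2 = 1/4
  'c': [1/2 + 1/4*0/1, 1/2 + 1/4*3/8) = [1/2, 19/32)
  'e': [1/2 + 1/4*3/8, 1/2 + 1/4*1/2) = [19/32, 5/8) <- contains code 2453/4096
  'a': [1/2 + 1/4*1/2, 1/2 + 1/4*3/4) = [5/8, 11/16)
  'b': [1/2 + 1/4*3/4, 1/2 + 1/4*1/1) = [11/16, 3/4)
  emit 'e', narrow to [19/32, 5/8)
Step 3: interval [19/32, 5/8), width = 5/8 - 19/32 = 1/32
  'c': [19/32 + 1/32*0/1, 19/32 + 1/32*3/8) = [19/32, 155/256) <- contains code 2453/4096
  'e': [19/32 + 1/32*3/8, 19/32 + 1/32*1/2) = [155/256, 39/64)
  'a': [19/32 + 1/32*1/2, 19/32 + 1/32*3/4) = [39/64, 79/128)
  'b': [19/32 + 1/32*3/4, 19/32 + 1/32*1/1) = [79/128, 5/8)
  emit 'c', narrow to [19/32, 155/256)
Step 4: interval [19/32, 155/256), width = 155/256 - 19/32 = 3/256
  'c': [19/32 + 3/256*0/1, 19/32 + 3/256*3/8) = [19/32, 1225/2048)
  'e': [19/32 + 3/256*3/8, 19/32 + 3/256*1/2) = [1225/2048, 307/512) <- contains code 2453/4096
  'a': [19/32 + 3/256*1/2, 19/32 + 3/256*3/4) = [307/512, 617/1024)
  'b': [19/32 + 3/256*3/4, 19/32 + 3/256*1/1) = [617/1024, 155/256)
  emit 'e', narrow to [1225/2048, 307/512)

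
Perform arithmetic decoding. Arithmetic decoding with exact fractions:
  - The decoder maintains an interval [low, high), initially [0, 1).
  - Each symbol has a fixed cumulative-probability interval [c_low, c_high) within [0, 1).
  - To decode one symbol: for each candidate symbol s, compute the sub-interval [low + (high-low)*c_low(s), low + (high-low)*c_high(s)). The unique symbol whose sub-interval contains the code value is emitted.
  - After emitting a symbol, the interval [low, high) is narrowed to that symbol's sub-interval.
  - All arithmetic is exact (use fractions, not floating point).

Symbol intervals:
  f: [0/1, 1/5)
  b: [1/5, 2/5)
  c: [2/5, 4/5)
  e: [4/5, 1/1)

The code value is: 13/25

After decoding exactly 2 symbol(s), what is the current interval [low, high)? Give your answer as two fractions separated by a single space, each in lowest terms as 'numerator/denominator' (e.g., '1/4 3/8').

Step 1: interval [0/1, 1/1), width = 1/1 - 0/1 = 1/1
  'f': [0/1 + 1/1*0/1, 0/1 + 1/1*1/5) = [0/1, 1/5)
  'b': [0/1 + 1/1*1/5, 0/1 + 1/1*2/5) = [1/5, 2/5)
  'c': [0/1 + 1/1*2/5, 0/1 + 1/1*4/5) = [2/5, 4/5) <- contains code 13/25
  'e': [0/1 + 1/1*4/5, 0/1 + 1/1*1/1) = [4/5, 1/1)
  emit 'c', narrow to [2/5, 4/5)
Step 2: interval [2/5, 4/5), width = 4/5 - 2/5 = 2/5
  'f': [2/5 + 2/5*0/1, 2/5 + 2/5*1/5) = [2/5, 12/25)
  'b': [2/5 + 2/5*1/5, 2/5 + 2/5*2/5) = [12/25, 14/25) <- contains code 13/25
  'c': [2/5 + 2/5*2/5, 2/5 + 2/5*4/5) = [14/25, 18/25)
  'e': [2/5 + 2/5*4/5, 2/5 + 2/5*1/1) = [18/25, 4/5)
  emit 'b', narrow to [12/25, 14/25)

Answer: 12/25 14/25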